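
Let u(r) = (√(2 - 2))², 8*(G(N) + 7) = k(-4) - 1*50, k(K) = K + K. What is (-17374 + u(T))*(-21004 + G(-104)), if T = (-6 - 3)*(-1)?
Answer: 730342151/2 ≈ 3.6517e+8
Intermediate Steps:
k(K) = 2*K
T = 9 (T = -9*(-1) = 9)
G(N) = -57/4 (G(N) = -7 + (2*(-4) - 1*50)/8 = -7 + (-8 - 50)/8 = -7 + (⅛)*(-58) = -7 - 29/4 = -57/4)
u(r) = 0 (u(r) = (√0)² = 0² = 0)
(-17374 + u(T))*(-21004 + G(-104)) = (-17374 + 0)*(-21004 - 57/4) = -17374*(-84073/4) = 730342151/2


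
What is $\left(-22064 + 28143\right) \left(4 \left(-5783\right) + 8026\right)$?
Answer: $-91829374$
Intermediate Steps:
$\left(-22064 + 28143\right) \left(4 \left(-5783\right) + 8026\right) = 6079 \left(-23132 + 8026\right) = 6079 \left(-15106\right) = -91829374$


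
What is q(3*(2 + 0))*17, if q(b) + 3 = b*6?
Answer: 561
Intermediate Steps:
q(b) = -3 + 6*b (q(b) = -3 + b*6 = -3 + 6*b)
q(3*(2 + 0))*17 = (-3 + 6*(3*(2 + 0)))*17 = (-3 + 6*(3*2))*17 = (-3 + 6*6)*17 = (-3 + 36)*17 = 33*17 = 561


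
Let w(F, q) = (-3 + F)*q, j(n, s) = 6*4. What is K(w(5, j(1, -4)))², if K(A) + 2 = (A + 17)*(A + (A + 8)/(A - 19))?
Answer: 8847659844/841 ≈ 1.0520e+7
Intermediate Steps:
j(n, s) = 24
w(F, q) = q*(-3 + F)
K(A) = -2 + (17 + A)*(A + (8 + A)/(-19 + A)) (K(A) = -2 + (A + 17)*(A + (A + 8)/(A - 19)) = -2 + (17 + A)*(A + (8 + A)/(-19 + A)))
K(w(5, j(1, -4)))² = ((174 + (24*(-3 + 5))³ - (24*(-3 + 5))² - 7200*(-3 + 5))/(-19 + 24*(-3 + 5)))² = ((174 + (24*2)³ - (24*2)² - 7200*2)/(-19 + 24*2))² = ((174 + 48³ - 1*48² - 300*48)/(-19 + 48))² = ((174 + 110592 - 1*2304 - 14400)/29)² = ((174 + 110592 - 2304 - 14400)/29)² = ((1/29)*94062)² = (94062/29)² = 8847659844/841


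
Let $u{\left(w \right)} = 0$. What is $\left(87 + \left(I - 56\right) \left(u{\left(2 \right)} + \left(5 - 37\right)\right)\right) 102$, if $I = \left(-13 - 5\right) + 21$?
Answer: $181866$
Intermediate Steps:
$I = 3$ ($I = -18 + 21 = 3$)
$\left(87 + \left(I - 56\right) \left(u{\left(2 \right)} + \left(5 - 37\right)\right)\right) 102 = \left(87 + \left(3 - 56\right) \left(0 + \left(5 - 37\right)\right)\right) 102 = \left(87 - 53 \left(0 + \left(5 - 37\right)\right)\right) 102 = \left(87 - 53 \left(0 - 32\right)\right) 102 = \left(87 - -1696\right) 102 = \left(87 + 1696\right) 102 = 1783 \cdot 102 = 181866$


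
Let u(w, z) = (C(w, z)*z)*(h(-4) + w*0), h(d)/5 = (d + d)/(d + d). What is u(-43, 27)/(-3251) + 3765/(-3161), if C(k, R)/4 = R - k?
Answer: -131725815/10276411 ≈ -12.818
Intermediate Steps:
C(k, R) = -4*k + 4*R (C(k, R) = 4*(R - k) = -4*k + 4*R)
h(d) = 5 (h(d) = 5*((d + d)/(d + d)) = 5*((2*d)/((2*d))) = 5*((2*d)*(1/(2*d))) = 5*1 = 5)
u(w, z) = 5*z*(-4*w + 4*z) (u(w, z) = ((-4*w + 4*z)*z)*(5 + w*0) = (z*(-4*w + 4*z))*(5 + 0) = (z*(-4*w + 4*z))*5 = 5*z*(-4*w + 4*z))
u(-43, 27)/(-3251) + 3765/(-3161) = (20*27*(27 - 1*(-43)))/(-3251) + 3765/(-3161) = (20*27*(27 + 43))*(-1/3251) + 3765*(-1/3161) = (20*27*70)*(-1/3251) - 3765/3161 = 37800*(-1/3251) - 3765/3161 = -37800/3251 - 3765/3161 = -131725815/10276411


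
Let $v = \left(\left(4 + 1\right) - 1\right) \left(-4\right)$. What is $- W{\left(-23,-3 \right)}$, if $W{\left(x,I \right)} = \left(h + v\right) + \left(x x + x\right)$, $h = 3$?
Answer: $-493$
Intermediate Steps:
$v = -16$ ($v = \left(5 - 1\right) \left(-4\right) = 4 \left(-4\right) = -16$)
$W{\left(x,I \right)} = -13 + x + x^{2}$ ($W{\left(x,I \right)} = \left(3 - 16\right) + \left(x x + x\right) = -13 + \left(x^{2} + x\right) = -13 + \left(x + x^{2}\right) = -13 + x + x^{2}$)
$- W{\left(-23,-3 \right)} = - (-13 - 23 + \left(-23\right)^{2}) = - (-13 - 23 + 529) = \left(-1\right) 493 = -493$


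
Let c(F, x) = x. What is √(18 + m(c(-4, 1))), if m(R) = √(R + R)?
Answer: √(18 + √2) ≈ 4.4062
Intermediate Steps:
m(R) = √2*√R (m(R) = √(2*R) = √2*√R)
√(18 + m(c(-4, 1))) = √(18 + √2*√1) = √(18 + √2*1) = √(18 + √2)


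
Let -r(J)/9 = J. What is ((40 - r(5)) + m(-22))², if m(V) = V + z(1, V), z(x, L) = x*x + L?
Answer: 1764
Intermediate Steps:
z(x, L) = L + x² (z(x, L) = x² + L = L + x²)
r(J) = -9*J
m(V) = 1 + 2*V (m(V) = V + (V + 1²) = V + (V + 1) = V + (1 + V) = 1 + 2*V)
((40 - r(5)) + m(-22))² = ((40 - (-9)*5) + (1 + 2*(-22)))² = ((40 - 1*(-45)) + (1 - 44))² = ((40 + 45) - 43)² = (85 - 43)² = 42² = 1764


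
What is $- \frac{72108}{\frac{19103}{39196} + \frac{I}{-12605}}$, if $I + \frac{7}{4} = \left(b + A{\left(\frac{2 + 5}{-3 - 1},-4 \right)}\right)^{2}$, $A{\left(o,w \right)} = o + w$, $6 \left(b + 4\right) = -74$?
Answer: $- \frac{1282538910335040}{7982893913} \approx -1.6066 \cdot 10^{5}$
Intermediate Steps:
$b = - \frac{49}{3}$ ($b = -4 + \frac{1}{6} \left(-74\right) = -4 - \frac{37}{3} = - \frac{49}{3} \approx -16.333$)
$I = \frac{69973}{144}$ ($I = - \frac{7}{4} + \left(- \frac{49}{3} - \left(4 - \frac{2 + 5}{-3 - 1}\right)\right)^{2} = - \frac{7}{4} + \left(- \frac{49}{3} - \left(4 - \frac{7}{-4}\right)\right)^{2} = - \frac{7}{4} + \left(- \frac{49}{3} + \left(7 \left(- \frac{1}{4}\right) - 4\right)\right)^{2} = - \frac{7}{4} + \left(- \frac{49}{3} - \frac{23}{4}\right)^{2} = - \frac{7}{4} + \left(- \frac{265}{12}\right)^{2} = - \frac{7}{4} + \frac{70225}{144} = \frac{69973}{144} \approx 485.92$)
$- \frac{72108}{\frac{19103}{39196} + \frac{I}{-12605}} = - \frac{72108}{\frac{19103}{39196} + \frac{69973}{144 \left(-12605\right)}} = - \frac{72108}{19103 \cdot \frac{1}{39196} + \frac{69973}{144} \left(- \frac{1}{12605}\right)} = - \frac{72108}{\frac{19103}{39196} - \frac{69973}{1815120}} = - \frac{72108}{\frac{7982893913}{17786360880}} = \left(-72108\right) \frac{17786360880}{7982893913} = - \frac{1282538910335040}{7982893913}$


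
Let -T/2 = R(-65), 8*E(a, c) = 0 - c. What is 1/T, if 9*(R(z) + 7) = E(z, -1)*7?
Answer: 36/497 ≈ 0.072435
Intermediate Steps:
E(a, c) = -c/8 (E(a, c) = (0 - c)/8 = (-c)/8 = -c/8)
R(z) = -497/72 (R(z) = -7 + (-1/8*(-1)*7)/9 = -7 + ((1/8)*7)/9 = -7 + (1/9)*(7/8) = -7 + 7/72 = -497/72)
T = 497/36 (T = -2*(-497/72) = 497/36 ≈ 13.806)
1/T = 1/(497/36) = 36/497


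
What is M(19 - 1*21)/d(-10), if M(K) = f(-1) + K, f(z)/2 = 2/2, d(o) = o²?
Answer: 0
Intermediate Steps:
f(z) = 2 (f(z) = 2*(2/2) = 2*(2*(½)) = 2*1 = 2)
M(K) = 2 + K
M(19 - 1*21)/d(-10) = (2 + (19 - 1*21))/((-10)²) = (2 + (19 - 21))/100 = (2 - 2)*(1/100) = 0*(1/100) = 0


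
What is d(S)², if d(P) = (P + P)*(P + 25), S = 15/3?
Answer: 90000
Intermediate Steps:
S = 5 (S = 15*(⅓) = 5)
d(P) = 2*P*(25 + P) (d(P) = (2*P)*(25 + P) = 2*P*(25 + P))
d(S)² = (2*5*(25 + 5))² = (2*5*30)² = 300² = 90000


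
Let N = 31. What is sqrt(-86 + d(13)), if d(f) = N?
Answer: I*sqrt(55) ≈ 7.4162*I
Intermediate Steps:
d(f) = 31
sqrt(-86 + d(13)) = sqrt(-86 + 31) = sqrt(-55) = I*sqrt(55)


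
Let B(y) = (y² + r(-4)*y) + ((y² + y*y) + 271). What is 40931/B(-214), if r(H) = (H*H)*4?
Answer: 40931/123963 ≈ 0.33019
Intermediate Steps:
r(H) = 4*H² (r(H) = H²*4 = 4*H²)
B(y) = 271 + 3*y² + 64*y (B(y) = (y² + (4*(-4)²)*y) + ((y² + y*y) + 271) = (y² + (4*16)*y) + ((y² + y²) + 271) = (y² + 64*y) + (2*y² + 271) = (y² + 64*y) + (271 + 2*y²) = 271 + 3*y² + 64*y)
40931/B(-214) = 40931/(271 + 3*(-214)² + 64*(-214)) = 40931/(271 + 3*45796 - 13696) = 40931/(271 + 137388 - 13696) = 40931/123963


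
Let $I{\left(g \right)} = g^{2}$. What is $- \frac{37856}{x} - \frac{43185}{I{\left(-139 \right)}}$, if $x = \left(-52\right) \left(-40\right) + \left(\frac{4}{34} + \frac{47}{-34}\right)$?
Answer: $- \frac{27920322629}{1365550317} \approx -20.446$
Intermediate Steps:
$x = \frac{70677}{34}$ ($x = 2080 + \left(4 \cdot \frac{1}{34} + 47 \left(- \frac{1}{34}\right)\right) = 2080 + \left(\frac{2}{17} - \frac{47}{34}\right) = 2080 - \frac{43}{34} = \frac{70677}{34} \approx 2078.7$)
$- \frac{37856}{x} - \frac{43185}{I{\left(-139 \right)}} = - \frac{37856}{\frac{70677}{34}} - \frac{43185}{\left(-139\right)^{2}} = \left(-37856\right) \frac{34}{70677} - \frac{43185}{19321} = - \frac{1287104}{70677} - \frac{43185}{19321} = - \frac{27920322629}{1365550317}$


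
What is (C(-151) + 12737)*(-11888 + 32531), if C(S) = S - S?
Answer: 262929891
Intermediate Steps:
C(S) = 0
(C(-151) + 12737)*(-11888 + 32531) = (0 + 12737)*(-11888 + 32531) = 12737*20643 = 262929891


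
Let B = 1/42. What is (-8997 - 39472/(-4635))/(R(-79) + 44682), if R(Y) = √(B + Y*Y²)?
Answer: -8687114981468/43194551145175 + 41661623*I*√869720754/388750960306575 ≈ -0.20112 + 0.0031605*I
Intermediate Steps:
B = 1/42 ≈ 0.023810
R(Y) = √(1/42 + Y³) (R(Y) = √(1/42 + Y*Y²) = √(1/42 + Y³))
(-8997 - 39472/(-4635))/(R(-79) + 44682) = (-8997 - 39472/(-4635))/(√(42 + 1764*(-79)³)/42 + 44682) = (-8997 - 39472*(-1/4635))/(√(42 + 1764*(-493039))/42 + 44682) = (-8997 + 39472/4635)/(√(42 - 869720796)/42 + 44682) = -41661623/(4635*(√(-869720754)/42 + 44682)) = -41661623/(4635*((I*√869720754)/42 + 44682)) = -41661623/(4635*(I*√869720754/42 + 44682)) = -41661623/(4635*(44682 + I*√869720754/42))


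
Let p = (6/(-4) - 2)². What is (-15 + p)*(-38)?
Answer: 209/2 ≈ 104.50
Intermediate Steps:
p = 49/4 (p = (6*(-¼) - 2)² = (-3/2 - 2)² = (-7/2)² = 49/4 ≈ 12.250)
(-15 + p)*(-38) = (-15 + 49/4)*(-38) = -11/4*(-38) = 209/2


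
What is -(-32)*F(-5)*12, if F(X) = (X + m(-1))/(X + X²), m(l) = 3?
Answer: -192/5 ≈ -38.400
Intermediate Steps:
F(X) = (3 + X)/(X + X²) (F(X) = (X + 3)/(X + X²) = (3 + X)/(X + X²))
-(-32)*F(-5)*12 = -(-32)*(3 - 5)/((-5)*(1 - 5))*12 = -(-32)*(-⅕*(-2)/(-4))*12 = -(-32)*(-⅕*(-¼)*(-2))*12 = -(-32)*(-1)/10*12 = -8*⅖*12 = -16/5*12 = -192/5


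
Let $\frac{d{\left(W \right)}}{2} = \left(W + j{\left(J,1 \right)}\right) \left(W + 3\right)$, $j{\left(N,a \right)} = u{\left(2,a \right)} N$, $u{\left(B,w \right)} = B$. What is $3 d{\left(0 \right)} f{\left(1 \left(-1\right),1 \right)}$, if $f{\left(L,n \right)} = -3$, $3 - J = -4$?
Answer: $-756$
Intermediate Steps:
$J = 7$ ($J = 3 - -4 = 3 + 4 = 7$)
$j{\left(N,a \right)} = 2 N$
$d{\left(W \right)} = 2 \left(3 + W\right) \left(14 + W\right)$ ($d{\left(W \right)} = 2 \left(W + 2 \cdot 7\right) \left(W + 3\right) = 2 \left(W + 14\right) \left(3 + W\right) = 2 \left(14 + W\right) \left(3 + W\right) = 2 \left(3 + W\right) \left(14 + W\right)$)
$3 d{\left(0 \right)} f{\left(1 \left(-1\right),1 \right)} = 3 \left(84 + 2 \cdot 0^{2} + 34 \cdot 0\right) \left(-3\right) = 3 \left(84 + 2 \cdot 0 + 0\right) \left(-3\right) = 3 \left(84 + 0 + 0\right) \left(-3\right) = 3 \cdot 84 \left(-3\right) = 252 \left(-3\right) = -756$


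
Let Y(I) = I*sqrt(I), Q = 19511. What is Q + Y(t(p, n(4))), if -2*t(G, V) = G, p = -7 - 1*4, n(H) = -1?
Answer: 19511 + 11*sqrt(22)/4 ≈ 19524.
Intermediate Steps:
p = -11 (p = -7 - 4 = -11)
t(G, V) = -G/2
Y(I) = I**(3/2)
Q + Y(t(p, n(4))) = 19511 + (-1/2*(-11))**(3/2) = 19511 + (11/2)**(3/2) = 19511 + 11*sqrt(22)/4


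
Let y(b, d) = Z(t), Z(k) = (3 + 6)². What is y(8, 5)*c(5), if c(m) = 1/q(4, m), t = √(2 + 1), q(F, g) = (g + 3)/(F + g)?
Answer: 729/8 ≈ 91.125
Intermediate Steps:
q(F, g) = (3 + g)/(F + g)
t = √3 ≈ 1.7320
c(m) = (4 + m)/(3 + m) (c(m) = 1/((3 + m)/(4 + m)) = (4 + m)/(3 + m))
Z(k) = 81 (Z(k) = 9² = 81)
y(b, d) = 81
y(8, 5)*c(5) = 81*((4 + 5)/(3 + 5)) = 81*(9/8) = 729/8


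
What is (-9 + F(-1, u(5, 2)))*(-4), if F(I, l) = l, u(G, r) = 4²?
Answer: -28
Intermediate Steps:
u(G, r) = 16
(-9 + F(-1, u(5, 2)))*(-4) = (-9 + 16)*(-4) = 7*(-4) = -28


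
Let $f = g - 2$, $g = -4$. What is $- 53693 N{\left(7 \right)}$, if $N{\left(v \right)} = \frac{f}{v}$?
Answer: $\frac{322158}{7} \approx 46023.0$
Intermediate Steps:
$f = -6$ ($f = -4 - 2 = -6$)
$N{\left(v \right)} = - \frac{6}{v}$
$- 53693 N{\left(7 \right)} = - 53693 \left(- \frac{6}{7}\right) = - 53693 \left(\left(-6\right) \frac{1}{7}\right) = \left(-53693\right) \left(- \frac{6}{7}\right) = \frac{322158}{7}$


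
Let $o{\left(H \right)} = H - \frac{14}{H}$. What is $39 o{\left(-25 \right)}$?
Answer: $- \frac{23829}{25} \approx -953.16$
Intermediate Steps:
$o{\left(H \right)} = H - \frac{14}{H}$
$39 o{\left(-25 \right)} = 39 \left(-25 - \frac{14}{-25}\right) = 39 \left(-25 - - \frac{14}{25}\right) = 39 \left(-25 + \frac{14}{25}\right) = 39 \left(- \frac{611}{25}\right) = - \frac{23829}{25}$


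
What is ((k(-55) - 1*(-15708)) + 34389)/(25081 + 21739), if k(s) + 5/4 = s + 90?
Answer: 200523/187280 ≈ 1.0707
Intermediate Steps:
k(s) = 355/4 + s (k(s) = -5/4 + (s + 90) = -5/4 + (90 + s) = 355/4 + s)
((k(-55) - 1*(-15708)) + 34389)/(25081 + 21739) = (((355/4 - 55) - 1*(-15708)) + 34389)/(25081 + 21739) = ((135/4 + 15708) + 34389)/46820 = (62967/4 + 34389)*(1/46820) = (200523/4)*(1/46820) = 200523/187280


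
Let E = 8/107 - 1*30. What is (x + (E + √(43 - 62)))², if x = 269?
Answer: 654170030/11449 + 51162*I*√19/107 ≈ 57138.0 + 2084.2*I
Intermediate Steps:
E = -3202/107 (E = 8*(1/107) - 30 = 8/107 - 30 = -3202/107 ≈ -29.925)
(x + (E + √(43 - 62)))² = (269 + (-3202/107 + √(43 - 62)))² = (269 + (-3202/107 + √(-19)))² = (269 + (-3202/107 + I*√19))² = (25581/107 + I*√19)²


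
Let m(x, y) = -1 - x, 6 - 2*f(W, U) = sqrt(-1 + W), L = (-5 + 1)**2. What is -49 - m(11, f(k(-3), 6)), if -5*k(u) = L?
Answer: -37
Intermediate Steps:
L = 16 (L = (-4)**2 = 16)
k(u) = -16/5 (k(u) = -1/5*16 = -16/5)
f(W, U) = 3 - sqrt(-1 + W)/2
-49 - m(11, f(k(-3), 6)) = -49 - (-1 - 1*11) = -49 - (-1 - 11) = -49 - 1*(-12) = -49 + 12 = -37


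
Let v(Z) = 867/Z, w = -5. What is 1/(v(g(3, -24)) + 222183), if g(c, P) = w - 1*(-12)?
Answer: 7/1556148 ≈ 4.4983e-6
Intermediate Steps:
g(c, P) = 7 (g(c, P) = -5 - 1*(-12) = -5 + 12 = 7)
1/(v(g(3, -24)) + 222183) = 1/(867/7 + 222183) = 1/(1556148/7) = 7/1556148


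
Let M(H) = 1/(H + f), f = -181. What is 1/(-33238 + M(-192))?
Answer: -373/12397775 ≈ -3.0086e-5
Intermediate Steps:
M(H) = 1/(-181 + H) (M(H) = 1/(H - 181) = 1/(-181 + H))
1/(-33238 + M(-192)) = 1/(-33238 + 1/(-181 - 192)) = 1/(-33238 + 1/(-373)) = 1/(-33238 - 1/373) = 1/(-12397775/373) = -373/12397775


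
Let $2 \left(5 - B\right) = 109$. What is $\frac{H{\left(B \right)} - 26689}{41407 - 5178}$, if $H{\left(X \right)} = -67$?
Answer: $- \frac{26756}{36229} \approx -0.73852$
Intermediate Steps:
$B = - \frac{99}{2}$ ($B = 5 - \frac{109}{2} = - \frac{99}{2} \approx -49.5$)
$\frac{H{\left(B \right)} - 26689}{41407 - 5178} = \frac{-67 - 26689}{41407 - 5178} = - \frac{26756}{36229}$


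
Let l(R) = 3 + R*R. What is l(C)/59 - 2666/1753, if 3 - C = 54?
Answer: 4407518/103427 ≈ 42.615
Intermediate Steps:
C = -51 (C = 3 - 1*54 = 3 - 54 = -51)
l(R) = 3 + R**2
l(C)/59 - 2666/1753 = (3 + (-51)**2)/59 - 2666/1753 = (3 + 2601)*(1/59) - 2666*1/1753 = 2604*(1/59) - 2666/1753 = 2604/59 - 2666/1753 = 4407518/103427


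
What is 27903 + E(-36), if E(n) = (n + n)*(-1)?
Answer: 27975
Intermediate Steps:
E(n) = -2*n (E(n) = (2*n)*(-1) = -2*n)
27903 + E(-36) = 27903 - 2*(-36) = 27903 + 72 = 27975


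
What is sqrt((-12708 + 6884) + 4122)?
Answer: I*sqrt(1702) ≈ 41.255*I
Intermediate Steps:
sqrt((-12708 + 6884) + 4122) = sqrt(-5824 + 4122) = sqrt(-1702) = I*sqrt(1702)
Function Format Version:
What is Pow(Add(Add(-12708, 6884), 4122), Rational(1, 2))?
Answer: Mul(I, Pow(1702, Rational(1, 2))) ≈ Mul(41.255, I)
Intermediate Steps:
Pow(Add(Add(-12708, 6884), 4122), Rational(1, 2)) = Pow(Add(-5824, 4122), Rational(1, 2)) = Pow(-1702, Rational(1, 2)) = Mul(I, Pow(1702, Rational(1, 2)))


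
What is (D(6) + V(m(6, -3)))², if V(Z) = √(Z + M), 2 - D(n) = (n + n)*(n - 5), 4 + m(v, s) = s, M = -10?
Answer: (10 - I*√17)² ≈ 83.0 - 82.462*I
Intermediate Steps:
m(v, s) = -4 + s
D(n) = 2 - 2*n*(-5 + n) (D(n) = 2 - (n + n)*(n - 5) = 2 - 2*n*(-5 + n))
V(Z) = √(-10 + Z) (V(Z) = √(Z - 10) = √(-10 + Z))
(D(6) + V(m(6, -3)))² = ((2 - 2*6² + 10*6) + √(-10 + (-4 - 3)))² = ((2 - 2*36 + 60) + √(-10 - 7))² = ((2 - 72 + 60) + √(-17))² = (-10 + I*√17)²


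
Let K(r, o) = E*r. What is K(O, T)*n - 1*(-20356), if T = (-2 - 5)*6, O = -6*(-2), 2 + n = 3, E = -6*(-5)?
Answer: 20716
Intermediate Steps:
E = 30
n = 1 (n = -2 + 3 = 1)
O = 12
T = -42 (T = -7*6 = -42)
K(r, o) = 30*r
K(O, T)*n - 1*(-20356) = (30*12)*1 - 1*(-20356) = 360*1 + 20356 = 360 + 20356 = 20716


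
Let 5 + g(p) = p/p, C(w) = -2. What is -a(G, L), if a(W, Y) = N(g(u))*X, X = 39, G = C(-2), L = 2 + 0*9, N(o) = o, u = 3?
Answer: 156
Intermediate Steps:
g(p) = -4 (g(p) = -5 + p/p = -5 + 1 = -4)
L = 2 (L = 2 + 0 = 2)
G = -2
a(W, Y) = -156 (a(W, Y) = -4*39 = -156)
-a(G, L) = -1*(-156) = 156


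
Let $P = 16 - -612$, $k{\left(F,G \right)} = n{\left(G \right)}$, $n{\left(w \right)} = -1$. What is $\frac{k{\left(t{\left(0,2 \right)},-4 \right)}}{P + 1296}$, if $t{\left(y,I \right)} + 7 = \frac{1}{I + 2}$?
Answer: $- \frac{1}{1924} \approx -0.00051975$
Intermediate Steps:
$t{\left(y,I \right)} = -7 + \frac{1}{2 + I}$ ($t{\left(y,I \right)} = -7 + \frac{1}{I + 2} = -7 + \frac{1}{2 + I}$)
$k{\left(F,G \right)} = -1$
$P = 628$ ($P = 16 + 612 = 628$)
$\frac{k{\left(t{\left(0,2 \right)},-4 \right)}}{P + 1296} = - \frac{1}{628 + 1296} = - \frac{1}{1924}$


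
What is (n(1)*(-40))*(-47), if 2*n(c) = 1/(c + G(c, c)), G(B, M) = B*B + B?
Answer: 940/3 ≈ 313.33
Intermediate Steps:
G(B, M) = B + B**2 (G(B, M) = B**2 + B = B + B**2)
n(c) = 1/(2*(c + c*(1 + c)))
(n(1)*(-40))*(-47) = (((1/2)/(1*(2 + 1)))*(-40))*(-47) = (((1/2)*1/3)*(-40))*(-47) = (((1/2)*1*(1/3))*(-40))*(-47) = ((1/6)*(-40))*(-47) = -20/3*(-47) = 940/3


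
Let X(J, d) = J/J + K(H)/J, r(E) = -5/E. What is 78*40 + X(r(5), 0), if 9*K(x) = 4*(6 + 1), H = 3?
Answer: 28061/9 ≈ 3117.9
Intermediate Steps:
K(x) = 28/9 (K(x) = (4*(6 + 1))/9 = (4*7)/9 = (⅑)*28 = 28/9)
X(J, d) = 1 + 28/(9*J) (X(J, d) = J/J + 28/(9*J) = 1 + 28/(9*J))
78*40 + X(r(5), 0) = 78*40 + (28/9 - 5/5)/((-5/5)) = 3120 + (28/9 - 5*⅕)/((-5*⅕)) = 3120 + (28/9 - 1)/(-1) = 3120 - 1*19/9 = 3120 - 19/9 = 28061/9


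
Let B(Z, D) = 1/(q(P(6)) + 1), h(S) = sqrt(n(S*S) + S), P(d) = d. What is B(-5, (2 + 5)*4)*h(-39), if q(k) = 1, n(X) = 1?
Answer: I*sqrt(38)/2 ≈ 3.0822*I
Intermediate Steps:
h(S) = sqrt(1 + S)
B(Z, D) = 1/2 (B(Z, D) = 1/(1 + 1) = 1/2)
B(-5, (2 + 5)*4)*h(-39) = sqrt(1 - 39)/2 = sqrt(-38)/2 = (I*sqrt(38))/2 = I*sqrt(38)/2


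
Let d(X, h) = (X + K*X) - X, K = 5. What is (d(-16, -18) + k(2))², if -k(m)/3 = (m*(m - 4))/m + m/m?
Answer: 5929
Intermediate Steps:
d(X, h) = 5*X (d(X, h) = (X + 5*X) - X = 6*X - X = 5*X)
k(m) = 9 - 3*m (k(m) = -3*((m*(m - 4))/m + m/m) = -3*((m*(-4 + m))/m + 1) = -3*((-4 + m) + 1) = -3*(-3 + m) = 9 - 3*m)
(d(-16, -18) + k(2))² = (5*(-16) + (9 - 3*2))² = (-80 + (9 - 6))² = (-80 + 3)² = (-77)² = 5929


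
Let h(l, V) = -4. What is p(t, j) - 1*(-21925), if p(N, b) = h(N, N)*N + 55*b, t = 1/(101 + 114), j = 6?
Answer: 4784821/215 ≈ 22255.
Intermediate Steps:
t = 1/215 ≈ 0.0046512
p(N, b) = -4*N + 55*b
p(t, j) - 1*(-21925) = (-4*1/215 + 55*6) - 1*(-21925) = (-4/215 + 330) + 21925 = 70946/215 + 21925 = 4784821/215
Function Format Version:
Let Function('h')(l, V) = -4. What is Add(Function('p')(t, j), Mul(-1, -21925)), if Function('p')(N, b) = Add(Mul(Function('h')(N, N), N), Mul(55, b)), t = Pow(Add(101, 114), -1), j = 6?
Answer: Rational(4784821, 215) ≈ 22255.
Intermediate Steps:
t = Rational(1, 215) (t = Pow(215, -1) = Rational(1, 215) ≈ 0.0046512)
Function('p')(N, b) = Add(Mul(-4, N), Mul(55, b))
Add(Function('p')(t, j), Mul(-1, -21925)) = Add(Add(Mul(-4, Rational(1, 215)), Mul(55, 6)), Mul(-1, -21925)) = Add(Add(Rational(-4, 215), 330), 21925) = Add(Rational(70946, 215), 21925) = Rational(4784821, 215)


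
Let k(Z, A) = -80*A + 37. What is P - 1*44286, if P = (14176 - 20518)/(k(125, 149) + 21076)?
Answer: -407127540/9193 ≈ -44287.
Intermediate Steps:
k(Z, A) = 37 - 80*A
P = -6342/9193 (P = (14176 - 20518)/((37 - 80*149) + 21076) = -6342/((37 - 11920) + 21076) = -6342/(-11883 + 21076) = -6342/9193 ≈ -0.68987)
P - 1*44286 = -6342/9193 - 1*44286 = -6342/9193 - 44286 = -407127540/9193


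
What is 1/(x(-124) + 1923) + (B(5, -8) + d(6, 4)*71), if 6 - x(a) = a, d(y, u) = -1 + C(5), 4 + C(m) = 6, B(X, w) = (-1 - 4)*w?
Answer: 227884/2053 ≈ 111.00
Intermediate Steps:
B(X, w) = -5*w
C(m) = 2 (C(m) = -4 + 6 = 2)
d(y, u) = 1 (d(y, u) = -1 + 2 = 1)
x(a) = 6 - a
1/(x(-124) + 1923) + (B(5, -8) + d(6, 4)*71) = 1/((6 - 1*(-124)) + 1923) + (-5*(-8) + 1*71) = 1/((6 + 124) + 1923) + (40 + 71) = 1/(130 + 1923) + 111 = 1/2053 + 111 = 227884/2053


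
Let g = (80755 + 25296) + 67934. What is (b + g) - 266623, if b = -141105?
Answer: -233743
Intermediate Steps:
g = 173985 (g = 106051 + 67934 = 173985)
(b + g) - 266623 = (-141105 + 173985) - 266623 = 32880 - 266623 = -233743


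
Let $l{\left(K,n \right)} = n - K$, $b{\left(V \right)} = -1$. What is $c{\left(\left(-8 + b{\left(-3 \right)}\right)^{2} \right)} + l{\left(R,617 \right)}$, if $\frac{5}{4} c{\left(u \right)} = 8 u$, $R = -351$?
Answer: $\frac{7432}{5} \approx 1486.4$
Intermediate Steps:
$c{\left(u \right)} = \frac{32 u}{5}$ ($c{\left(u \right)} = \frac{4 \cdot 8 u}{5} = \frac{32 u}{5}$)
$c{\left(\left(-8 + b{\left(-3 \right)}\right)^{2} \right)} + l{\left(R,617 \right)} = \frac{32 \left(-8 - 1\right)^{2}}{5} + \left(617 - -351\right) = \frac{32 \left(-9\right)^{2}}{5} + \left(617 + 351\right) = \frac{32}{5} \cdot 81 + 968 = \frac{2592}{5} + 968 = \frac{7432}{5}$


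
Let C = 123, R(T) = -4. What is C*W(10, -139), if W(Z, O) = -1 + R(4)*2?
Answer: -1107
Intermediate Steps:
W(Z, O) = -9 (W(Z, O) = -1 - 4*2 = -1 - 8 = -9)
C*W(10, -139) = 123*(-9) = -1107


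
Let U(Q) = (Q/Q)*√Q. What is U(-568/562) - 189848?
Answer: -189848 + 2*I*√19951/281 ≈ -1.8985e+5 + 1.0053*I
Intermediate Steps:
U(Q) = √Q (U(Q) = 1*√Q = √Q)
U(-568/562) - 189848 = √(-568/562) - 189848 = √(-568*1/562) - 189848 = √(-284/281) - 189848 = 2*I*√19951/281 - 189848 = -189848 + 2*I*√19951/281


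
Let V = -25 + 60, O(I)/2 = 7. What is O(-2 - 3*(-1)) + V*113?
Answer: 3969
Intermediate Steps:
O(I) = 14 (O(I) = 2*7 = 14)
V = 35
O(-2 - 3*(-1)) + V*113 = 14 + 35*113 = 14 + 3955 = 3969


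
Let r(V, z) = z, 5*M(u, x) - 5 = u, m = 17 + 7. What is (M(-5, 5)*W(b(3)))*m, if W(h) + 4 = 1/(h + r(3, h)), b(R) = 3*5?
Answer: 0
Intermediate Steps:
m = 24
M(u, x) = 1 + u/5
b(R) = 15
W(h) = -4 + 1/(2*h) (W(h) = -4 + 1/(h + h) = -4 + 1/(2*h))
(M(-5, 5)*W(b(3)))*m = ((1 + (1/5)*(-5))*(-4 + (1/2)/15))*24 = ((1 - 1)*(-4 + (1/2)*(1/15)))*24 = (0*(-4 + 1/30))*24 = (0*(-119/30))*24 = 0*24 = 0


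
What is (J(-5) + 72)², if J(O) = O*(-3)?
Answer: 7569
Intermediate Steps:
J(O) = -3*O
(J(-5) + 72)² = (-3*(-5) + 72)² = (15 + 72)² = 87² = 7569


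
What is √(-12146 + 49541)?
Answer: 3*√4155 ≈ 193.38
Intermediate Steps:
√(-12146 + 49541) = √37395 = 3*√4155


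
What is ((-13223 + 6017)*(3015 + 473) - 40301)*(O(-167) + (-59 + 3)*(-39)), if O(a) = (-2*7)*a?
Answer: -113840576738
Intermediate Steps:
O(a) = -14*a
((-13223 + 6017)*(3015 + 473) - 40301)*(O(-167) + (-59 + 3)*(-39)) = ((-13223 + 6017)*(3015 + 473) - 40301)*(-14*(-167) + (-59 + 3)*(-39)) = (-7206*3488 - 40301)*(2338 - 56*(-39)) = (-25134528 - 40301)*(2338 + 2184) = -25174829*4522 = -113840576738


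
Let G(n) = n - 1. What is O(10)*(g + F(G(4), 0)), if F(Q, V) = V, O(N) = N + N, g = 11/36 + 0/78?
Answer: 55/9 ≈ 6.1111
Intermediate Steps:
g = 11/36 (g = 11*(1/36) + 0*(1/78) = 11/36 + 0 = 11/36 ≈ 0.30556)
O(N) = 2*N
G(n) = -1 + n
O(10)*(g + F(G(4), 0)) = (2*10)*(11/36 + 0) = 20*(11/36) = 55/9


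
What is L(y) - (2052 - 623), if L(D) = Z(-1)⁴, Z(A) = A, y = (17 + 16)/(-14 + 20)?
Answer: -1428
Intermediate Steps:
y = 11/2 (y = 33/6 = 33*(⅙) = 11/2 ≈ 5.5000)
L(D) = 1 (L(D) = (-1)⁴ = 1)
L(y) - (2052 - 623) = 1 - (2052 - 623) = 1 - 1*1429 = 1 - 1429 = -1428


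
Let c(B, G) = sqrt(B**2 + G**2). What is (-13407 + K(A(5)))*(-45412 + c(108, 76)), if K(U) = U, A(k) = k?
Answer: 608611624 - 53608*sqrt(1090) ≈ 6.0684e+8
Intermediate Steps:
(-13407 + K(A(5)))*(-45412 + c(108, 76)) = (-13407 + 5)*(-45412 + sqrt(108**2 + 76**2)) = -13402*(-45412 + sqrt(11664 + 5776)) = -13402*(-45412 + sqrt(17440)) = -13402*(-45412 + 4*sqrt(1090)) = 608611624 - 53608*sqrt(1090)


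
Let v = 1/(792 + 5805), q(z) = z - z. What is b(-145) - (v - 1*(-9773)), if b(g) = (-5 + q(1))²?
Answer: -64307557/6597 ≈ -9748.0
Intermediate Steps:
q(z) = 0
b(g) = 25 (b(g) = (-5 + 0)² = (-5)² = 25)
v = 1/6597 ≈ 0.00015158
b(-145) - (v - 1*(-9773)) = 25 - (1/6597 - 1*(-9773)) = 25 - (1/6597 + 9773) = 25 - 1*64472482/6597 = 25 - 64472482/6597 = -64307557/6597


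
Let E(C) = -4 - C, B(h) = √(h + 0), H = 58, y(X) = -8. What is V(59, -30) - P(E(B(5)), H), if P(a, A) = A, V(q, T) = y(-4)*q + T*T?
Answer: 370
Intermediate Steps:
V(q, T) = T² - 8*q (V(q, T) = -8*q + T*T = -8*q + T² = T² - 8*q)
B(h) = √h
V(59, -30) - P(E(B(5)), H) = ((-30)² - 8*59) - 1*58 = (900 - 472) - 58 = 428 - 58 = 370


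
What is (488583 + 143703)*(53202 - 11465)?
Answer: 26389720782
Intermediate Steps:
(488583 + 143703)*(53202 - 11465) = 632286*41737 = 26389720782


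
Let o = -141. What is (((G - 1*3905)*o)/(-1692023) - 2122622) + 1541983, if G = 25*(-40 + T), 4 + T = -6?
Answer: -982455269552/1692023 ≈ -5.8064e+5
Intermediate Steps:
T = -10 (T = -4 - 6 = -10)
G = -1250 (G = 25*(-40 - 10) = 25*(-50) = -1250)
(((G - 1*3905)*o)/(-1692023) - 2122622) + 1541983 = (((-1250 - 1*3905)*(-141))/(-1692023) - 2122622) + 1541983 = (((-1250 - 3905)*(-141))*(-1/1692023) - 2122622) + 1541983 = (-5155*(-141)*(-1/1692023) - 2122622) + 1541983 = (726855*(-1/1692023) - 2122622) + 1541983 = (-726855/1692023 - 2122622) + 1541983 = -3591525971161/1692023 + 1541983 = -982455269552/1692023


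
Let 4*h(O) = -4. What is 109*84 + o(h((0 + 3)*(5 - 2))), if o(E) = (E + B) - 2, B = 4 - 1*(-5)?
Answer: 9162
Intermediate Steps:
B = 9 (B = 4 + 5 = 9)
h(O) = -1 (h(O) = (¼)*(-4) = -1)
o(E) = 7 + E (o(E) = (E + 9) - 2 = (9 + E) - 2 = 7 + E)
109*84 + o(h((0 + 3)*(5 - 2))) = 109*84 + (7 - 1) = 9156 + 6 = 9162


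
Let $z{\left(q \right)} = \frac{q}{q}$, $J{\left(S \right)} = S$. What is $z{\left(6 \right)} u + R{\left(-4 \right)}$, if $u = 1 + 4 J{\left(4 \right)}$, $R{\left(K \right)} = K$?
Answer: $13$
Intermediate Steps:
$z{\left(q \right)} = 1$
$u = 17$ ($u = 1 + 4 \cdot 4 = 1 + 16 = 17$)
$z{\left(6 \right)} u + R{\left(-4 \right)} = 1 \cdot 17 - 4 = 17 - 4 = 13$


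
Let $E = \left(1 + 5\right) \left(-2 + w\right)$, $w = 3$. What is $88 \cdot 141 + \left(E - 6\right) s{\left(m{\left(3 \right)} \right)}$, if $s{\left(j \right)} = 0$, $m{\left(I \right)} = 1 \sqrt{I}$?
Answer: $12408$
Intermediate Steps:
$m{\left(I \right)} = \sqrt{I}$
$E = 6$ ($E = \left(1 + 5\right) \left(-2 + 3\right) = 6 \cdot 1 = 6$)
$88 \cdot 141 + \left(E - 6\right) s{\left(m{\left(3 \right)} \right)} = 88 \cdot 141 + \left(6 - 6\right) 0 = 12408 + 0 \cdot 0 = 12408 + 0 = 12408$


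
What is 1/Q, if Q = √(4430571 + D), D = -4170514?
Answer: √260057/260057 ≈ 0.0019609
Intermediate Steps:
Q = √260057 (Q = √(4430571 - 4170514) = √260057 ≈ 509.96)
1/Q = 1/(√260057) = √260057/260057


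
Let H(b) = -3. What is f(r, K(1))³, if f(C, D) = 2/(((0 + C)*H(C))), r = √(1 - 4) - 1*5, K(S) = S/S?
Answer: I/(27*(9*√3 + 10*I)) ≈ 0.0010798 + 0.0016832*I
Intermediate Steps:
K(S) = 1
r = -5 + I*√3 (r = √(-3) - 5 = I*√3 - 5 = -5 + I*√3 ≈ -5.0 + 1.732*I)
f(C, D) = -2/(3*C) (f(C, D) = 2/(((0 + C)*(-3))) = 2/((C*(-3))) = 2/((-3*C)) = 2*(-1/(3*C)) = -2/(3*C))
f(r, K(1))³ = (-2/(3*(-5 + I*√3)))³ = -8/(27*(-5 + I*√3)³)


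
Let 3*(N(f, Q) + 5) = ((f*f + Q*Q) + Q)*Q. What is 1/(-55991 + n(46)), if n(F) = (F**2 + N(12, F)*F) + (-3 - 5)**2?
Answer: 3/4717373 ≈ 6.3595e-7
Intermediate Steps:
N(f, Q) = -5 + Q*(Q + Q**2 + f**2)/3 (N(f, Q) = -5 + (((f*f + Q*Q) + Q)*Q)/3 = -5 + (((f**2 + Q**2) + Q)*Q)/3 = -5 + (((Q**2 + f**2) + Q)*Q)/3 = -5 + ((Q + Q**2 + f**2)*Q)/3 = -5 + (Q*(Q + Q**2 + f**2))/3 = -5 + Q*(Q + Q**2 + f**2)/3)
n(F) = 64 + F**2 + F*(-5 + 48*F + F**2/3 + F**3/3) (n(F) = (F**2 + (-5 + F**2/3 + F**3/3 + (1/3)*F*12**2)*F) + (-3 - 5)**2 = (F**2 + (-5 + F**2/3 + F**3/3 + (1/3)*F*144)*F) + (-8)**2 = (F**2 + (-5 + F**2/3 + F**3/3 + 48*F)*F) + 64 = (F**2 + (-5 + 48*F + F**2/3 + F**3/3)*F) + 64 = (F**2 + F*(-5 + 48*F + F**2/3 + F**3/3)) + 64 = 64 + F**2 + F*(-5 + 48*F + F**2/3 + F**3/3))
1/(-55991 + n(46)) = 1/(-55991 + (64 - 5*46 + 49*46**2 + (1/3)*46**3 + (1/3)*46**4)) = 1/(-55991 + (64 - 230 + 49*2116 + (1/3)*97336 + (1/3)*4477456)) = 1/(-55991 + (64 - 230 + 103684 + 97336/3 + 4477456/3)) = 1/(-55991 + 4885346/3) = 1/(4717373/3) = 3/4717373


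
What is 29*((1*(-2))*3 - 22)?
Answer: -812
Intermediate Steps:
29*((1*(-2))*3 - 22) = 29*(-2*3 - 22) = 29*(-6 - 22) = 29*(-28) = -812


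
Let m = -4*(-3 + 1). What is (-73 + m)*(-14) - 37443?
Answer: -36533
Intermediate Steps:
m = 8 (m = -4*(-2) = 8)
(-73 + m)*(-14) - 37443 = (-73 + 8)*(-14) - 37443 = -65*(-14) - 37443 = 910 - 37443 = -36533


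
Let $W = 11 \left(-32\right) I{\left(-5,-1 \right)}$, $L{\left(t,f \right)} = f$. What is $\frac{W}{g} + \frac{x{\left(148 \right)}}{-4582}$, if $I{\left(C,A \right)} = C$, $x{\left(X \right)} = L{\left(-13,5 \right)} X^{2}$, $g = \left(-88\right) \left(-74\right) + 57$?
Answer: $- \frac{355686280}{15049579} \approx -23.634$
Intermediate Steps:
$g = 6569$ ($g = 6512 + 57 = 6569$)
$x{\left(X \right)} = 5 X^{2}$
$W = 1760$ ($W = 11 \left(-32\right) \left(-5\right) = \left(-352\right) \left(-5\right) = 1760$)
$\frac{W}{g} + \frac{x{\left(148 \right)}}{-4582} = \frac{1760}{6569} + \frac{5 \cdot 148^{2}}{-4582} = 1760 \cdot \frac{1}{6569} + 5 \cdot 21904 \left(- \frac{1}{4582}\right) = \frac{1760}{6569} + 109520 \left(- \frac{1}{4582}\right) = \frac{1760}{6569} - \frac{54760}{2291} = - \frac{355686280}{15049579}$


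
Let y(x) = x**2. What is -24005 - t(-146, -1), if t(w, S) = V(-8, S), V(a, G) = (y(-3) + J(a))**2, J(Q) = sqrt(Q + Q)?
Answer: -24070 - 72*I ≈ -24070.0 - 72.0*I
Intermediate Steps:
J(Q) = sqrt(2)*sqrt(Q) (J(Q) = sqrt(2*Q) = sqrt(2)*sqrt(Q))
V(a, G) = (9 + sqrt(2)*sqrt(a))**2 (V(a, G) = ((-3)**2 + sqrt(2)*sqrt(a))**2 = (9 + sqrt(2)*sqrt(a))**2)
t(w, S) = (9 + 4*I)**2 (t(w, S) = (9 + sqrt(2)*sqrt(-8))**2 = (9 + sqrt(2)*(2*I*sqrt(2)))**2 = (9 + 4*I)**2)
-24005 - t(-146, -1) = -24005 - (65 + 72*I) = -24005 + (-65 - 72*I) = -24070 - 72*I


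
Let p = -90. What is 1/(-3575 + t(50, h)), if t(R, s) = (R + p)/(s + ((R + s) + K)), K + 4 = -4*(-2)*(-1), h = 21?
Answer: -2/7151 ≈ -0.00027968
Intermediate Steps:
K = -12 (K = -4 - 4*(-2)*(-1) = -4 + 8*(-1) = -4 - 8 = -12)
t(R, s) = (-90 + R)/(-12 + R + 2*s) (t(R, s) = (R - 90)/(s + ((R + s) - 12)) = (-90 + R)/(s + (-12 + R + s)) = (-90 + R)/(-12 + R + 2*s))
1/(-3575 + t(50, h)) = 1/(-3575 + (-90 + 50)/(-12 + 50 + 2*21)) = 1/(-3575 - 40/(-12 + 50 + 42)) = 1/(-3575 - 40/80) = 1/(-3575 + (1/80)*(-40)) = 1/(-3575 - ½) = 1/(-7151/2) = -2/7151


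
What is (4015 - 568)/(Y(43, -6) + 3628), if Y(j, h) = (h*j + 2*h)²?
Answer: 3447/76528 ≈ 0.045042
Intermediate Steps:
Y(j, h) = (2*h + h*j)²
(4015 - 568)/(Y(43, -6) + 3628) = (4015 - 568)/((-6)²*(2 + 43)² + 3628) = 3447/(36*45² + 3628) = 3447/(36*2025 + 3628) = 3447/(72900 + 3628) = 3447/76528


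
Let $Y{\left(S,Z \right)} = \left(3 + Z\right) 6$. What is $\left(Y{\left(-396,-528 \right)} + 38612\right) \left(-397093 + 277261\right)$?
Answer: $-4249482384$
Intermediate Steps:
$Y{\left(S,Z \right)} = 18 + 6 Z$
$\left(Y{\left(-396,-528 \right)} + 38612\right) \left(-397093 + 277261\right) = \left(\left(18 + 6 \left(-528\right)\right) + 38612\right) \left(-397093 + 277261\right) = \left(\left(18 - 3168\right) + 38612\right) \left(-119832\right) = \left(-3150 + 38612\right) \left(-119832\right) = 35462 \left(-119832\right) = -4249482384$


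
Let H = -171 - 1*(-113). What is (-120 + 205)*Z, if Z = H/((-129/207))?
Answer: 340170/43 ≈ 7910.9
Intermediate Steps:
H = -58 (H = -171 + 113 = -58)
Z = 4002/43 (Z = -58/((-129/207)) = -58/((-129*1/207)) = -58/(-43/69) = -58*(-69/43) = 4002/43 ≈ 93.070)
(-120 + 205)*Z = (-120 + 205)*(4002/43) = 85*(4002/43) = 340170/43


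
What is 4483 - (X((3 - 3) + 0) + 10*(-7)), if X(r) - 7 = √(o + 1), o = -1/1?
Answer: 4546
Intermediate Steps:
o = -1 (o = -1*1 = -1)
X(r) = 7 (X(r) = 7 + √(-1 + 1) = 7 + √0 = 7 + 0 = 7)
4483 - (X((3 - 3) + 0) + 10*(-7)) = 4483 - (7 + 10*(-7)) = 4483 - (7 - 70) = 4483 - 1*(-63) = 4483 + 63 = 4546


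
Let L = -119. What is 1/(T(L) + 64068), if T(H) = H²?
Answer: 1/78229 ≈ 1.2783e-5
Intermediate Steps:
1/(T(L) + 64068) = 1/((-119)² + 64068) = 1/(14161 + 64068) = 1/78229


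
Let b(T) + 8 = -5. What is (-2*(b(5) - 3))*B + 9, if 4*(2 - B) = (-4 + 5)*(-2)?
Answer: 89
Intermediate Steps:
B = 5/2 (B = 2 - (-4 + 5)*(-2)/4 = 2 - (-2)/4 = 2 - ¼*(-2) = 2 + ½ = 5/2 ≈ 2.5000)
b(T) = -13 (b(T) = -8 - 5 = -13)
(-2*(b(5) - 3))*B + 9 = -2*(-13 - 3)*(5/2) + 9 = -2*(-16)*(5/2) + 9 = 32*(5/2) + 9 = 80 + 9 = 89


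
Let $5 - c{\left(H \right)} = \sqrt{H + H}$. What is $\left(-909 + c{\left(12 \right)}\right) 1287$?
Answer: $-1163448 - 2574 \sqrt{6} \approx -1.1698 \cdot 10^{6}$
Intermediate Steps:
$c{\left(H \right)} = 5 - \sqrt{2} \sqrt{H}$ ($c{\left(H \right)} = 5 - \sqrt{H + H} = 5 - \sqrt{2 H} = 5 - \sqrt{2} \sqrt{H}$)
$\left(-909 + c{\left(12 \right)}\right) 1287 = \left(-909 + \left(5 - \sqrt{2} \sqrt{12}\right)\right) 1287 = \left(-909 + \left(5 - \sqrt{2} \cdot 2 \sqrt{3}\right)\right) 1287 = \left(-909 + \left(5 - 2 \sqrt{6}\right)\right) 1287 = \left(-904 - 2 \sqrt{6}\right) 1287 = -1163448 - 2574 \sqrt{6}$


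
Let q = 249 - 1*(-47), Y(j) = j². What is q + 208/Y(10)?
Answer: 7452/25 ≈ 298.08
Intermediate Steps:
q = 296 (q = 249 + 47 = 296)
q + 208/Y(10) = 296 + 208/(10²) = 296 + 208/100 = 296 + 208*(1/100) = 296 + 52/25 = 7452/25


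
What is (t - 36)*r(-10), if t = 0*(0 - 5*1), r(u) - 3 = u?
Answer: 252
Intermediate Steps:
r(u) = 3 + u
t = 0 (t = 0*(0 - 5) = 0*(-5) = 0)
(t - 36)*r(-10) = (0 - 36)*(3 - 10) = -36*(-7) = 252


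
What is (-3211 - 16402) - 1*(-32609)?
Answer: 12996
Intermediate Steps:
(-3211 - 16402) - 1*(-32609) = -19613 + 32609 = 12996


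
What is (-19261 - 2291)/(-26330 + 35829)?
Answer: -21552/9499 ≈ -2.2689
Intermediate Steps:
(-19261 - 2291)/(-26330 + 35829) = -21552/9499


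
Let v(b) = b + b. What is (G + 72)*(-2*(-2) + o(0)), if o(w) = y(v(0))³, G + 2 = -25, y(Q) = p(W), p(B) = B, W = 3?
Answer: 1395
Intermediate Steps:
v(b) = 2*b
y(Q) = 3
G = -27 (G = -2 - 25 = -27)
o(w) = 27 (o(w) = 3³ = 27)
(G + 72)*(-2*(-2) + o(0)) = (-27 + 72)*(-2*(-2) + 27) = 45*(4 + 27) = 45*31 = 1395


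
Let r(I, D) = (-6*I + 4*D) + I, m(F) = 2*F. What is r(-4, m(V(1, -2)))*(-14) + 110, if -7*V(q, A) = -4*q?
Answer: -234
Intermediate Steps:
V(q, A) = 4*q/7 (V(q, A) = -(-4)*q/7 = 4*q/7)
r(I, D) = -5*I + 4*D
r(-4, m(V(1, -2)))*(-14) + 110 = (-5*(-4) + 4*(2*((4/7)*1)))*(-14) + 110 = (20 + 4*(2*(4/7)))*(-14) + 110 = (20 + 4*(8/7))*(-14) + 110 = (20 + 32/7)*(-14) + 110 = (172/7)*(-14) + 110 = -344 + 110 = -234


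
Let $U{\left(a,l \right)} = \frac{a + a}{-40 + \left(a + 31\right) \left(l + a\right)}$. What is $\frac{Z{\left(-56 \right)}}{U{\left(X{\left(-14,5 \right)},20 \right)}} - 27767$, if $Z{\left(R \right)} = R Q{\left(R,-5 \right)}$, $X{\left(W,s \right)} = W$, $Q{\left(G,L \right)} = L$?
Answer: $-28387$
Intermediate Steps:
$U{\left(a,l \right)} = \frac{2 a}{-40 + \left(31 + a\right) \left(a + l\right)}$
$Z{\left(R \right)} = - 5 R$ ($Z{\left(R \right)} = R \left(-5\right) = - 5 R$)
$\frac{Z{\left(-56 \right)}}{U{\left(X{\left(-14,5 \right)},20 \right)}} - 27767 = \frac{\left(-5\right) \left(-56\right)}{2 \left(-14\right) \frac{1}{-40 + \left(-14\right)^{2} + 31 \left(-14\right) + 31 \cdot 20 - 280}} - 27767 = \frac{280}{2 \left(-14\right) \frac{1}{-40 + 196 - 434 + 620 - 280}} - 27767 = \frac{280}{2 \left(-14\right) \frac{1}{62}} - 27767 = \frac{280}{- \frac{14}{31}} - 27767 = 280 \left(- \frac{31}{14}\right) - 27767 = -620 - 27767 = -28387$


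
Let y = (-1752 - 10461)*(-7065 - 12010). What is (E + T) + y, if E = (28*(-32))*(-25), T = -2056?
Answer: 232983319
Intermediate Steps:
y = 232962975 (y = -12213*(-19075) = 232962975)
E = 22400 (E = -896*(-25) = 22400)
(E + T) + y = (22400 - 2056) + 232962975 = 20344 + 232962975 = 232983319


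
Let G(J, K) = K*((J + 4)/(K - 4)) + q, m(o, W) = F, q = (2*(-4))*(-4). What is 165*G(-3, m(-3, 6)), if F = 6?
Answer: 5775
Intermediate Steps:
q = 32 (q = -8*(-4) = 32)
m(o, W) = 6
G(J, K) = 32 + K*(4 + J)/(-4 + K) (G(J, K) = K*((J + 4)/(K - 4)) + 32 = K*((4 + J)/(-4 + K)) + 32 = K*(4 + J)/(-4 + K) + 32 = 32 + K*(4 + J)/(-4 + K))
165*G(-3, m(-3, 6)) = 165*((-128 + 36*6 - 3*6)/(-4 + 6)) = 165*((-128 + 216 - 18)/2) = 165*((½)*70) = 165*35 = 5775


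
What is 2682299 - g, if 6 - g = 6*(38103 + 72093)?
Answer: 3343469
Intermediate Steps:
g = -661170 (g = 6 - 6*(38103 + 72093) = 6 - 6*110196 = 6 - 1*661176 = 6 - 661176 = -661170)
2682299 - g = 2682299 - 1*(-661170) = 2682299 + 661170 = 3343469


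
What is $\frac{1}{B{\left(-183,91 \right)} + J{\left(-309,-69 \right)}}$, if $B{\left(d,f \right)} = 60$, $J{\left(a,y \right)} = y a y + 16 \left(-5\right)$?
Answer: $- \frac{1}{1471169} \approx -6.7973 \cdot 10^{-7}$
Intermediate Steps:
$J{\left(a,y \right)} = -80 + a y^{2}$ ($J{\left(a,y \right)} = a y y - 80 = a y^{2} - 80 = -80 + a y^{2}$)
$\frac{1}{B{\left(-183,91 \right)} + J{\left(-309,-69 \right)}} = \frac{1}{60 - \left(80 + 309 \left(-69\right)^{2}\right)} = \frac{1}{60 - 1471229} = \frac{1}{-1471169} = - \frac{1}{1471169}$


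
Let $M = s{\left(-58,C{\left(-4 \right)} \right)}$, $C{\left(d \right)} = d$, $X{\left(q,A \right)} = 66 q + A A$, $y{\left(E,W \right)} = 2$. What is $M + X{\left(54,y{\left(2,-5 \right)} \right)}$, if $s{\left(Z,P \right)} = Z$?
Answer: $3510$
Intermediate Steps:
$X{\left(q,A \right)} = A^{2} + 66 q$ ($X{\left(q,A \right)} = 66 q + A^{2} = A^{2} + 66 q$)
$M = -58$
$M + X{\left(54,y{\left(2,-5 \right)} \right)} = -58 + \left(2^{2} + 66 \cdot 54\right) = -58 + \left(4 + 3564\right) = -58 + 3568 = 3510$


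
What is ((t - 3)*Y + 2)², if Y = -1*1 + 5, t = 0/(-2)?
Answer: 100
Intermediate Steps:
t = 0 (t = 0*(-½) = 0)
Y = 4 (Y = -1 + 5 = 4)
((t - 3)*Y + 2)² = ((0 - 3)*4 + 2)² = (-3*4 + 2)² = (-12 + 2)² = (-10)² = 100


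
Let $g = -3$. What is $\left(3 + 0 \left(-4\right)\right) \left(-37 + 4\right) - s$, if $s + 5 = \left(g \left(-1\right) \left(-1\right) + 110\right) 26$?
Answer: $-2876$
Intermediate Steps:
$s = 2777$ ($s = -5 + \left(\left(-3\right) \left(-1\right) \left(-1\right) + 110\right) 26 = -5 + \left(3 \left(-1\right) + 110\right) 26 = -5 + \left(-3 + 110\right) 26 = -5 + 107 \cdot 26 = -5 + 2782 = 2777$)
$\left(3 + 0 \left(-4\right)\right) \left(-37 + 4\right) - s = \left(3 + 0 \left(-4\right)\right) \left(-37 + 4\right) - 2777 = \left(3 + 0\right) \left(-33\right) - 2777 = 3 \left(-33\right) - 2777 = -99 - 2777 = -2876$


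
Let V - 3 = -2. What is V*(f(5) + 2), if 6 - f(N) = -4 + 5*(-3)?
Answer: 27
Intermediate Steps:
V = 1 (V = 3 - 2 = 1)
f(N) = 25 (f(N) = 6 - (-4 + 5*(-3)) = 6 - (-4 - 15) = 6 - 1*(-19) = 6 + 19 = 25)
V*(f(5) + 2) = 1*(25 + 2) = 1*27 = 27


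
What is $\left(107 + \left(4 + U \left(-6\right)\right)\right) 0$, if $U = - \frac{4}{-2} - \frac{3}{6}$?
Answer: $0$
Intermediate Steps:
$U = \frac{3}{2}$ ($U = \left(-4\right) \left(- \frac{1}{2}\right) - \frac{1}{2} = 2 - \frac{1}{2} = \frac{3}{2} \approx 1.5$)
$\left(107 + \left(4 + U \left(-6\right)\right)\right) 0 = \left(107 + \left(4 + \frac{3}{2} \left(-6\right)\right)\right) 0 = \left(107 + \left(4 - 9\right)\right) 0 = \left(107 - 5\right) 0 = 102 \cdot 0 = 0$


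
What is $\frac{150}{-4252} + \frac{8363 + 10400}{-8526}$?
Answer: $- \frac{349393}{156261} \approx -2.236$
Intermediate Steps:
$\frac{150}{-4252} + \frac{8363 + 10400}{-8526} = 150 \left(- \frac{1}{4252}\right) + 18763 \left(- \frac{1}{8526}\right) = - \frac{75}{2126} - \frac{647}{294} = - \frac{349393}{156261}$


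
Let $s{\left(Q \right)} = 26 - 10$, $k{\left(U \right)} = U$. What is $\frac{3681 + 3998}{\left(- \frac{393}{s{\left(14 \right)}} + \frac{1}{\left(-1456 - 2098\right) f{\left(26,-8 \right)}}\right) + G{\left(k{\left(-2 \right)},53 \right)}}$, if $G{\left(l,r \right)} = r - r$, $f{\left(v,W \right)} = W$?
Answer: $- \frac{27291166}{87295} \approx -312.63$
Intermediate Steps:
$s{\left(Q \right)} = 16$ ($s{\left(Q \right)} = 26 - 10 = 16$)
$G{\left(l,r \right)} = 0$
$\frac{3681 + 3998}{\left(- \frac{393}{s{\left(14 \right)}} + \frac{1}{\left(-1456 - 2098\right) f{\left(26,-8 \right)}}\right) + G{\left(k{\left(-2 \right)},53 \right)}} = \frac{3681 + 3998}{\left(- \frac{393}{16} + \frac{1}{\left(-1456 - 2098\right) \left(-8\right)}\right) + 0} = \frac{7679}{\left(\left(-393\right) \frac{1}{16} + \frac{1}{-3554} \left(- \frac{1}{8}\right)\right) + 0} = \frac{7679}{\left(- \frac{393}{16} - - \frac{1}{28432}\right) + 0} = \frac{7679}{\left(- \frac{393}{16} + \frac{1}{28432}\right) + 0} = \frac{7679}{- \frac{87295}{3554} + 0} = \frac{7679}{- \frac{87295}{3554}} = 7679 \left(- \frac{3554}{87295}\right) = - \frac{27291166}{87295}$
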